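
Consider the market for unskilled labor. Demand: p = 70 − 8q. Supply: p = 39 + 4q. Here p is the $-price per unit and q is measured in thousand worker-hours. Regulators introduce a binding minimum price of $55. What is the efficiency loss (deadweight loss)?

$3.01 thousand

Competitive equilibrium: 70 − 8q = 39 + 4q → q* = 2.5833, p* = 49.3333.
At the floor p = 55, quantity demanded = (70 − 55)/8 = 1.875.
Sellers' marginal cost at q' = 1.875: 39 + 4·1.875 = 46.5.
Δq = 2.5833 − 1.875 = 0.7083; wedge = 55 − 46.5 = 8.5.
The triangle = ½ × 0.7083 × 8.5 = $3.01 thousand.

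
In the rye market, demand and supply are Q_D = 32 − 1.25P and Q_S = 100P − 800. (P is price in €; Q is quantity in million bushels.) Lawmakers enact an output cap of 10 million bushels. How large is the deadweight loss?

In inverse form: demand P = 25.6 − 0.8Q, supply P = 8 + 0.01Q.
Competitive equilibrium: 25.6 − 0.8Q = 8 + 0.01Q → Q* = 21.7284, P* = 8.2173.
At Q = 10: demand price = 25.6 − 0.8·10 = 17.6; supply price = 8 + 0.01·10 = 8.1.
ΔQ = 21.7284 − 10 = 11.7284; wedge = 17.6 − 8.1 = 9.5.
DWL = ½ × 11.7284 × 9.5 = €55.71 million.

€55.71 million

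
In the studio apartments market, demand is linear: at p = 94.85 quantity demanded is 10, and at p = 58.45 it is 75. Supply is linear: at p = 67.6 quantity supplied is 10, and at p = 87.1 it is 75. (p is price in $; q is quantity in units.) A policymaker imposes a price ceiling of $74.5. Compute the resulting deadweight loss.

Demand slope = (58.45 − 94.85)/(75 − 10) = −0.56, so p = 100.45 − 0.56q.
Supply slope = (87.1 − 67.6)/(75 − 10) = 0.3, so p = 64.6 + 0.3q.
Competitive equilibrium: 100.45 − 0.56q = 64.6 + 0.3q → q* = 41.686, p* = 77.1058.
At the ceiling p = 74.5, quantity supplied = (74.5 − 64.6)/0.3 = 33.
Willingness to pay at q' = 33: 100.45 − 0.56·33 = 81.97.
Δq = 41.686 − 33 = 8.686; wedge = 81.97 − 74.5 = 7.47.
Welfare loss = ½ × 8.686 × 7.47 = $32.44.

$32.44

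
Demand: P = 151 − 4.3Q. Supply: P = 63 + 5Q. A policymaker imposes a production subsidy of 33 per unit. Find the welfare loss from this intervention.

Competitive equilibrium: 151 − 4.3Q = 63 + 5Q → Q* = 9.4624, P* = 110.3118.
The subsidy lowers effective supply by 33: P = 30 + 5Q.
New quantity: 151 − 4.3Q = 30 + 5Q → Q' = 13.0108.
Overproduction ΔQ = 13.0108 − 9.4624 = 3.5484; wedge = subsidy = 33.
DWL = ½ × 3.5484 × 33 = 58.55.

58.55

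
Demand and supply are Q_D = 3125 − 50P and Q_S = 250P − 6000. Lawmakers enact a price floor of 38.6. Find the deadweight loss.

2009.01

In inverse form: demand P = 62.5 − 0.02Q, supply P = 24 + 0.004Q.
Competitive equilibrium: 62.5 − 0.02Q = 24 + 0.004Q → Q* = 1604.1667, P* = 30.4167.
At the floor P = 38.6, quantity demanded = (62.5 − 38.6)/0.02 = 1195.
Sellers' marginal cost at Q' = 1195: 24 + 0.004·1195 = 28.78.
ΔQ = 1604.1667 − 1195 = 409.1667; wedge = 38.6 − 28.78 = 9.82.
The triangle = ½ × 409.1667 × 9.82 = 2009.01.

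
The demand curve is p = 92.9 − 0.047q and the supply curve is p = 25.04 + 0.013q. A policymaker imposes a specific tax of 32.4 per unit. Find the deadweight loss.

8748

Competitive equilibrium: 92.9 − 0.047q = 25.04 + 0.013q → q* = 1131, p* = 39.743.
With the tax, the buyer price exceeds the seller price by 32.4: (92.9 − 0.047q) − (25.04 + 0.013q) = 32.4 → q' = 591.
Δq = 1131 − 591 = 540; the wedge equals the tax, 32.4.
The triangle = ½ × 540 × 32.4 = 8748.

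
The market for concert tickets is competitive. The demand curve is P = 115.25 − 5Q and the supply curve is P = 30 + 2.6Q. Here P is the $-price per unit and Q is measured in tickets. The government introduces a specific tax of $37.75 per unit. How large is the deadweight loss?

$93.75

Competitive equilibrium: 115.25 − 5Q = 30 + 2.6Q → Q* = 11.2171, P* = 59.1645.
With the tax, the buyer price exceeds the seller price by 37.75: (115.25 − 5Q) − (30 + 2.6Q) = 37.75 → Q' = 6.25.
ΔQ = 11.2171 − 6.25 = 4.9671; the wedge equals the tax, 37.75.
The triangle = ½ × 4.9671 × 37.75 = $93.75.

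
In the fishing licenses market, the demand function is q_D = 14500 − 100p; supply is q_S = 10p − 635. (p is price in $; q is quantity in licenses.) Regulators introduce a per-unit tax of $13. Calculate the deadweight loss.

In inverse form: demand p = 145 − 0.01q, supply p = 63.5 + 0.1q.
Competitive equilibrium: 145 − 0.01q = 63.5 + 0.1q → q* = 740.9091, p* = 137.5909.
With the tax, the buyer price exceeds the seller price by 13: (145 − 0.01q) − (63.5 + 0.1q) = 13 → q' = 622.7273.
Δq = 740.9091 − 622.7273 = 118.1818; the wedge equals the tax, 13.
Deadweight loss = ½ × 118.1818 × 13 = $768.18.

$768.18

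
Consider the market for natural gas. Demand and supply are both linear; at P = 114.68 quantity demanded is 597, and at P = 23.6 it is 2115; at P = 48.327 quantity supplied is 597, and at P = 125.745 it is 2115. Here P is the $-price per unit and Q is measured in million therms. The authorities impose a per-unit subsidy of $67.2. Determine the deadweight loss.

$20341.62 million

Demand slope = (23.6 − 114.68)/(2115 − 597) = −0.06, so P = 150.5 − 0.06Q.
Supply slope = (125.745 − 48.327)/(2115 − 597) = 0.051, so P = 17.88 + 0.051Q.
Competitive equilibrium: 150.5 − 0.06Q = 17.88 + 0.051Q → Q* = 1194.7748, P* = 78.8135.
The subsidy lowers effective supply by 67.2: P = 0.051Q − 49.32.
New quantity: 150.5 − 0.06Q = 0.051Q − 49.32 → Q' = 1800.1802.
Overproduction ΔQ = 1800.1802 − 1194.7748 = 605.4054; wedge = subsidy = 67.2.
DWL = ½ × 605.4054 × 67.2 = $20341.62 million.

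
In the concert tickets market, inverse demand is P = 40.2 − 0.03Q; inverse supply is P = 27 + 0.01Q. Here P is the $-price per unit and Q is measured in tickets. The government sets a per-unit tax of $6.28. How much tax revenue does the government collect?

$1086.44

Competitive equilibrium: 40.2 − 0.03Q = 27 + 0.01Q → Q* = 330, P* = 30.3.
With the tax, the buyer price exceeds the seller price by 6.28: (40.2 − 0.03Q) − (27 + 0.01Q) = 6.28 → Q' = 173.
Tax revenue = 6.28 × 173 = $1086.44.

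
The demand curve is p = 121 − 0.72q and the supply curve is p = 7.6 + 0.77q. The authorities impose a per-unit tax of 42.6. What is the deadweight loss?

608.98

Competitive equilibrium: 121 − 0.72q = 7.6 + 0.77q → q* = 76.1074, p* = 66.2027.
With the tax, the buyer price exceeds the seller price by 42.6: (121 − 0.72q) − (7.6 + 0.77q) = 42.6 → q' = 47.5168.
Δq = 76.1074 − 47.5168 = 28.5906; the wedge equals the tax, 42.6.
Deadweight loss = ½ × 28.5906 × 42.6 = 608.98.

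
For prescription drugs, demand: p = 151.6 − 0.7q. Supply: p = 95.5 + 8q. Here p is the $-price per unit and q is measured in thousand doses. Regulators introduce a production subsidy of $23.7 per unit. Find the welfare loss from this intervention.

$32.28 thousand

Competitive equilibrium: 151.6 − 0.7q = 95.5 + 8q → q* = 6.4483, p* = 147.0862.
The subsidy lowers effective supply by 23.7: p = 71.8 + 8q.
New quantity: 151.6 − 0.7q = 71.8 + 8q → q' = 9.1724.
Overproduction Δq = 9.1724 − 6.4483 = 2.7241; wedge = subsidy = 23.7.
Welfare loss = ½ × 2.7241 × 23.7 = $32.28 thousand.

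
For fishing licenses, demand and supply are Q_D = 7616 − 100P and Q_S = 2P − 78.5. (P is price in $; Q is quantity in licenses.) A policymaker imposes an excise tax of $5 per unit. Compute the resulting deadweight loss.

$24.51

In inverse form: demand P = 76.16 − 0.01Q, supply P = 39.25 + 0.5Q.
Competitive equilibrium: 76.16 − 0.01Q = 39.25 + 0.5Q → Q* = 72.3725, P* = 75.4363.
With the tax, the buyer price exceeds the seller price by 5: (76.16 − 0.01Q) − (39.25 + 0.5Q) = 5 → Q' = 62.5686.
ΔQ = 72.3725 − 62.5686 = 9.8039; the wedge equals the tax, 5.
DWL = ½ × 9.8039 × 5 = $24.51.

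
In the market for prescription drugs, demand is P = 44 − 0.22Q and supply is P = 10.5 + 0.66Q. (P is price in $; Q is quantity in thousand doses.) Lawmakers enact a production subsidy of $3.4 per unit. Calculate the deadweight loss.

$6.57 thousand

Competitive equilibrium: 44 − 0.22Q = 10.5 + 0.66Q → Q* = 38.0682, P* = 35.625.
The subsidy lowers effective supply by 3.4: P = 7.1 + 0.66Q.
New quantity: 44 − 0.22Q = 7.1 + 0.66Q → Q' = 41.9318.
Overproduction ΔQ = 41.9318 − 38.0682 = 3.8636; wedge = subsidy = 3.4.
DWL = ½ × 3.8636 × 3.4 = $6.57 thousand.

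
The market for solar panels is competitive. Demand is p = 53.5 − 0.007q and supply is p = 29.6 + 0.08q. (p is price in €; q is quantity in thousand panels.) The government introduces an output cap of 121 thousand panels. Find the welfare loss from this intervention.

Competitive equilibrium: 53.5 − 0.007q = 29.6 + 0.08q → q* = 274.7126, p* = 51.577.
At q = 121: demand price = 53.5 − 0.007·121 = 52.653; supply price = 29.6 + 0.08·121 = 39.28.
Δq = 274.7126 − 121 = 153.7126; wedge = 52.653 − 39.28 = 13.373.
Deadweight loss = ½ × 153.7126 × 13.373 = €1027.80 thousand.

€1027.80 thousand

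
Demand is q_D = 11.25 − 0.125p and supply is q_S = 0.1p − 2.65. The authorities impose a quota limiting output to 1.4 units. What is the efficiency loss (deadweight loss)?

40.75

In inverse form: demand p = 90 − 8q, supply p = 26.5 + 10q.
Competitive equilibrium: 90 − 8q = 26.5 + 10q → q* = 3.5278, p* = 61.7778.
At q = 1.4: demand price = 90 − 8·1.4 = 78.8; supply price = 26.5 + 10·1.4 = 40.5.
Δq = 3.5278 − 1.4 = 2.1278; wedge = 78.8 − 40.5 = 38.3.
The triangle = ½ × 2.1278 × 38.3 = 40.75.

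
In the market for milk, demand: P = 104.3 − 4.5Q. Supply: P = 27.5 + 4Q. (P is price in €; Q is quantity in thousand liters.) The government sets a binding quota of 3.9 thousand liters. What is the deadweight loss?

Competitive equilibrium: 104.3 − 4.5Q = 27.5 + 4Q → Q* = 9.0353, P* = 63.6412.
At Q = 3.9: demand price = 104.3 − 4.5·3.9 = 86.75; supply price = 27.5 + 4·3.9 = 43.1.
ΔQ = 9.0353 − 3.9 = 5.1353; wedge = 86.75 − 43.1 = 43.65.
DWL = ½ × 5.1353 × 43.65 = €112.08 thousand.

€112.08 thousand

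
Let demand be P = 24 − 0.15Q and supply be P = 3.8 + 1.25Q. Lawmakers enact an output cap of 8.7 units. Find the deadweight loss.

Competitive equilibrium: 24 − 0.15Q = 3.8 + 1.25Q → Q* = 14.4286, P* = 21.8357.
At Q = 8.7: demand price = 24 − 0.15·8.7 = 22.695; supply price = 3.8 + 1.25·8.7 = 14.675.
ΔQ = 14.4286 − 8.7 = 5.7286; wedge = 22.695 − 14.675 = 8.02.
The triangle = ½ × 5.7286 × 8.02 = 22.97.

22.97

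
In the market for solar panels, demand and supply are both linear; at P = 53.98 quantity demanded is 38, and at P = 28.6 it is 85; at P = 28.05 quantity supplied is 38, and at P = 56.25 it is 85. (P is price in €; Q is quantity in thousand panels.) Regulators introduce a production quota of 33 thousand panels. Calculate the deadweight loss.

€438.80 thousand

Demand slope = (28.6 − 53.98)/(85 − 38) = −0.54, so P = 74.5 − 0.54Q.
Supply slope = (56.25 − 28.05)/(85 − 38) = 0.6, so P = 5.25 + 0.6Q.
Competitive equilibrium: 74.5 − 0.54Q = 5.25 + 0.6Q → Q* = 60.7456, P* = 41.6974.
At Q = 33: demand price = 74.5 − 0.54·33 = 56.68; supply price = 5.25 + 0.6·33 = 25.05.
ΔQ = 60.7456 − 33 = 27.7456; wedge = 56.68 − 25.05 = 31.63.
The triangle = ½ × 27.7456 × 31.63 = €438.80 thousand.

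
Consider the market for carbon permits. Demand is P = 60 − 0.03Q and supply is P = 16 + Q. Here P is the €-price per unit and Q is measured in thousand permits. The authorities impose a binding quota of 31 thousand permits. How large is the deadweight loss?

Competitive equilibrium: 60 − 0.03Q = 16 + Q → Q* = 42.7184, P* = 58.7184.
At Q = 31: demand price = 60 − 0.03·31 = 59.07; supply price = 16 + 1·31 = 47.
ΔQ = 42.7184 − 31 = 11.7184; wedge = 59.07 − 47 = 12.07.
Welfare loss = ½ × 11.7184 × 12.07 = €70.72 thousand.

€70.72 thousand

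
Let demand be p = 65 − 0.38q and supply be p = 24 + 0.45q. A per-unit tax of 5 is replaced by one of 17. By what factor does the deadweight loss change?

11.56

Competitive equilibrium: 65 − 0.38q = 24 + 0.45q → q* = 49.3976, p* = 46.2289.
For a per-unit tax t: Δq = t/0.83, so DWL = ½·t·(t/0.83) = t²/1.66.
At t = 5: DWL = 15.060. At t = 17: DWL = 174.096.
Ratio = (17/5)² = 11.56.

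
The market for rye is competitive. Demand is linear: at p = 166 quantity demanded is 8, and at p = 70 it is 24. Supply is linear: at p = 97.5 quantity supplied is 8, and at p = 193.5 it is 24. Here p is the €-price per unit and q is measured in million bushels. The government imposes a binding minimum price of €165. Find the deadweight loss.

€184.26 million

Demand slope = (70 − 166)/(24 − 8) = −6, so p = 214 − 6q.
Supply slope = (193.5 − 97.5)/(24 − 8) = 6, so p = 49.5 + 6q.
Competitive equilibrium: 214 − 6q = 49.5 + 6q → q* = 13.7083, p* = 131.75.
At the floor p = 165, quantity demanded = (214 − 165)/6 = 8.1667.
Sellers' marginal cost at q' = 8.1667: 49.5 + 6·8.1667 = 98.5002.
Δq = 13.7083 − 8.1667 = 5.5416; wedge = 165 − 98.5002 = 66.4998.
DWL = ½ × 5.5416 × 66.4998 = €184.26 million.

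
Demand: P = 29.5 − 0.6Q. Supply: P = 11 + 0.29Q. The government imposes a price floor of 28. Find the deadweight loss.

Competitive equilibrium: 29.5 − 0.6Q = 11 + 0.29Q → Q* = 20.7865, P* = 17.0281.
At the floor P = 28, quantity demanded = (29.5 − 28)/0.6 = 2.5.
Sellers' marginal cost at Q' = 2.5: 11 + 0.29·2.5 = 11.725.
ΔQ = 20.7865 − 2.5 = 18.2865; wedge = 28 − 11.725 = 16.275.
The triangle = ½ × 18.2865 × 16.275 = 148.81.

148.81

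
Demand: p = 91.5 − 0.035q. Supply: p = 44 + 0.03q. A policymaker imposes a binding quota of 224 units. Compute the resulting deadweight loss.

Competitive equilibrium: 91.5 − 0.035q = 44 + 0.03q → q* = 730.7692, p* = 65.9231.
At q = 224: demand price = 91.5 − 0.035·224 = 83.66; supply price = 44 + 0.03·224 = 50.72.
Δq = 730.7692 − 224 = 506.7692; wedge = 83.66 − 50.72 = 32.94.
Welfare loss = ½ × 506.7692 × 32.94 = 8346.49.

8346.49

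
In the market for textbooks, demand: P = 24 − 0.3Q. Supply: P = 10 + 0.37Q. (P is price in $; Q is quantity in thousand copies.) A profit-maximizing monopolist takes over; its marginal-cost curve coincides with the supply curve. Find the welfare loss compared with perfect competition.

Competitive equilibrium: 24 − 0.3Q = 10 + 0.37Q → Q* = 20.8955, P* = 17.7313.
Marginal revenue: MR = 24 − 0.6Q. Set MR = MC: 24 − 0.6Q = 10 + 0.37Q → Q_m = 14.433.
Price P_m = 24 − 0.3·14.433 = 19.6701; MC(Q_m) = 10 + 0.37·14.433 = 15.3402.
Competitive Q* = 20.8955, so ΔQ = 6.4625; wedge = 19.6701 − 15.3402 = 4.3299.
The triangle = ½ × 6.4625 × 4.3299 = $13.99 thousand.

$13.99 thousand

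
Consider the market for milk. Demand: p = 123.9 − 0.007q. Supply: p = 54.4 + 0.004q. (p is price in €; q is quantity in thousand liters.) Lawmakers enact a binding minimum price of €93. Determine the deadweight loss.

Competitive equilibrium: 123.9 − 0.007q = 54.4 + 0.004q → q* = 6318.18182, p* = 79.67273.
At the floor p = 93, quantity demanded = (123.9 − 93)/0.007 = 4414.28571.
Sellers' marginal cost at q' = 4414.28571: 54.4 + 0.004·4414.28571 = 72.05714.
Δq = 6318.18182 − 4414.28571 = 1903.89611; wedge = 93 − 72.05714 = 20.94286.
Deadweight loss = ½ × 1903.89611 × 20.94286 = €19936.51 thousand.

€19936.51 thousand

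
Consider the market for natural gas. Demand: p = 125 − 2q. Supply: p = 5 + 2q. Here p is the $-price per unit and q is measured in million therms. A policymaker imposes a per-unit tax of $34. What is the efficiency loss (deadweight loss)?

$144.50 million

Competitive equilibrium: 125 − 2q = 5 + 2q → q* = 30, p* = 65.
With the tax, the buyer price exceeds the seller price by 34: (125 − 2q) − (5 + 2q) = 34 → q' = 21.5.
Δq = 30 − 21.5 = 8.5; the wedge equals the tax, 34.
Welfare loss = ½ × 8.5 × 34 = $144.50 million.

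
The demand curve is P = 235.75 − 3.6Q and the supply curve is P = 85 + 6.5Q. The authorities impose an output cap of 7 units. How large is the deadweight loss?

Competitive equilibrium: 235.75 − 3.6Q = 85 + 6.5Q → Q* = 14.9257, P* = 182.0173.
At Q = 7: demand price = 235.75 − 3.6·7 = 210.55; supply price = 85 + 6.5·7 = 130.5.
ΔQ = 14.9257 − 7 = 7.9257; wedge = 210.55 − 130.5 = 80.05.
The triangle = ½ × 7.9257 × 80.05 = 317.23.

317.23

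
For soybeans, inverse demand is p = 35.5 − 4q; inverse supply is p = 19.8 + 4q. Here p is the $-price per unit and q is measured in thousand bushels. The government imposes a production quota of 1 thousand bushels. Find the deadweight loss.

$3.71 thousand

Competitive equilibrium: 35.5 − 4q = 19.8 + 4q → q* = 1.9625, p* = 27.65.
At q = 1: demand price = 35.5 − 4·1 = 31.5; supply price = 19.8 + 4·1 = 23.8.
Δq = 1.9625 − 1 = 0.9625; wedge = 31.5 − 23.8 = 7.7.
Welfare loss = ½ × 0.9625 × 7.7 = $3.71 thousand.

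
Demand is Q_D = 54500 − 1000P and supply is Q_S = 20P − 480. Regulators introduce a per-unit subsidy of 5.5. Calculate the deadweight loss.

In inverse form: demand P = 54.5 − 0.001Q, supply P = 24 + 0.05Q.
Competitive equilibrium: 54.5 − 0.001Q = 24 + 0.05Q → Q* = 598.0392, P* = 53.902.
The subsidy lowers effective supply by 5.5: P = 18.5 + 0.05Q.
New quantity: 54.5 − 0.001Q = 18.5 + 0.05Q → Q' = 705.8824.
Overproduction ΔQ = 705.8824 − 598.0392 = 107.8432; wedge = subsidy = 5.5.
DWL = ½ × 107.8432 × 5.5 = 296.57.

296.57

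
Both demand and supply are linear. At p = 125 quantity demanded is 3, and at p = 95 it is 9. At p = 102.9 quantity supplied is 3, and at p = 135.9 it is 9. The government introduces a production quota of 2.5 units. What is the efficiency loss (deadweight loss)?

Demand slope = (95 − 125)/(9 − 3) = −5, so p = 140 − 5q.
Supply slope = (135.9 − 102.9)/(9 − 3) = 5.5, so p = 86.4 + 5.5q.
Competitive equilibrium: 140 − 5q = 86.4 + 5.5q → q* = 5.1048, p* = 114.4762.
At q = 2.5: demand price = 140 − 5·2.5 = 127.5; supply price = 86.4 + 5.5·2.5 = 100.15.
Δq = 5.1048 − 2.5 = 2.6048; wedge = 127.5 − 100.15 = 27.35.
Deadweight loss = ½ × 2.6048 × 27.35 = 35.62.

35.62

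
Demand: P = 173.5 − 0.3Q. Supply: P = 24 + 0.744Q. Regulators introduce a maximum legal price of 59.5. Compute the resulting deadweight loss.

4759.19

Competitive equilibrium: 173.5 − 0.3Q = 24 + 0.744Q → Q* = 143.1992, P* = 130.5402.
At the ceiling P = 59.5, quantity supplied = (59.5 − 24)/0.744 = 47.7151.
Willingness to pay at Q' = 47.7151: 173.5 − 0.3·47.7151 = 159.1855.
ΔQ = 143.1992 − 47.7151 = 95.4841; wedge = 159.1855 − 59.5 = 99.6855.
DWL = ½ × 95.4841 × 99.6855 = 4759.19.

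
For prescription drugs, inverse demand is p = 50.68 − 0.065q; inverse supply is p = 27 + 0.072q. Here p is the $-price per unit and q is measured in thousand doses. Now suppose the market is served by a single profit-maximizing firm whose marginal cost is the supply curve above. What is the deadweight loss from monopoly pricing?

Competitive equilibrium: 50.68 − 0.065q = 27 + 0.072q → q* = 172.8467, p* = 39.445.
Marginal revenue: MR = 50.68 − 0.13q. Set MR = MC: 50.68 − 0.13q = 27 + 0.072q → q_m = 117.2277.
Price p_m = 50.68 − 0.065·117.2277 = 43.0602; MC(q_m) = 27 + 0.072·117.2277 = 35.4404.
Competitive q* = 172.8467, so Δq = 55.619; wedge = 43.0602 − 35.4404 = 7.6198.
The triangle = ½ × 55.619 × 7.6198 = $211.90 thousand.

$211.90 thousand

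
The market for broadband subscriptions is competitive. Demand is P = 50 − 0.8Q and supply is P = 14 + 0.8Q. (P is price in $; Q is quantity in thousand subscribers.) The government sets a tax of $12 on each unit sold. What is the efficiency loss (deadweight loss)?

Competitive equilibrium: 50 − 0.8Q = 14 + 0.8Q → Q* = 22.5, P* = 32.
With the tax, the buyer price exceeds the seller price by 12: (50 − 0.8Q) − (14 + 0.8Q) = 12 → Q' = 15.
ΔQ = 22.5 − 15 = 7.5; the wedge equals the tax, 12.
Welfare loss = ½ × 7.5 × 12 = $45 thousand.

$45 thousand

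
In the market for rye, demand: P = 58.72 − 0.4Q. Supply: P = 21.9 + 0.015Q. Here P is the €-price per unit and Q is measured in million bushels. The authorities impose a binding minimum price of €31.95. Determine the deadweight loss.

€98.59 million

Competitive equilibrium: 58.72 − 0.4Q = 21.9 + 0.015Q → Q* = 88.7229, P* = 23.2308.
At the floor P = 31.95, quantity demanded = (58.72 − 31.95)/0.4 = 66.925.
Sellers' marginal cost at Q' = 66.925: 21.9 + 0.015·66.925 = 22.9039.
ΔQ = 88.7229 − 66.925 = 21.7979; wedge = 31.95 − 22.9039 = 9.0461.
The triangle = ½ × 21.7979 × 9.0461 = €98.59 million.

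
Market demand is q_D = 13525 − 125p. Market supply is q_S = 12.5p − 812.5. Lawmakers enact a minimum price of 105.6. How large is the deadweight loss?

In inverse form: demand p = 108.2 − 0.008q, supply p = 65 + 0.08q.
Competitive equilibrium: 108.2 − 0.008q = 65 + 0.08q → q* = 490.9091, p* = 104.2727.
At the floor p = 105.6, quantity demanded = (108.2 − 105.6)/0.008 = 325.
Sellers' marginal cost at q' = 325: 65 + 0.08·325 = 91.
Δq = 490.9091 − 325 = 165.9091; wedge = 105.6 − 91 = 14.6.
Welfare loss = ½ × 165.9091 × 14.6 = 1211.14.

1211.14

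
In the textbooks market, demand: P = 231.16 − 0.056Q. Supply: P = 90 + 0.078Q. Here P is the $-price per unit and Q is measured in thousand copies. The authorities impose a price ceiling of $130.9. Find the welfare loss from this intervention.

Competitive equilibrium: 231.16 − 0.056Q = 90 + 0.078Q → Q* = 1053.4328, P* = 172.1678.
At the ceiling P = 130.9, quantity supplied = (130.9 − 90)/0.078 = 524.359.
Willingness to pay at Q' = 524.359: 231.16 − 0.056·524.359 = 201.7959.
ΔQ = 1053.4328 − 524.359 = 529.0738; wedge = 201.7959 − 130.9 = 70.8959.
Deadweight loss = ½ × 529.0738 × 70.8959 = $18754.58 thousand.

$18754.58 thousand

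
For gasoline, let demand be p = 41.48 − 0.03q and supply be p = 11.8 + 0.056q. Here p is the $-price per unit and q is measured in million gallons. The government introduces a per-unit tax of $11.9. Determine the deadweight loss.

Competitive equilibrium: 41.48 − 0.03q = 11.8 + 0.056q → q* = 345.1163, p* = 31.1265.
With the tax, the buyer price exceeds the seller price by 11.9: (41.48 − 0.03q) − (11.8 + 0.056q) = 11.9 → q' = 206.7442.
Δq = 345.1163 − 206.7442 = 138.3721; the wedge equals the tax, 11.9.
DWL = ½ × 138.3721 × 11.9 = $823.31 million.

$823.31 million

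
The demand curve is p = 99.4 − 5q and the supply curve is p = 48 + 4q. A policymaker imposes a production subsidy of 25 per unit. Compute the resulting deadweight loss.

34.72

Competitive equilibrium: 99.4 − 5q = 48 + 4q → q* = 5.7111, p* = 70.8444.
The subsidy lowers effective supply by 25: p = 23 + 4q.
New quantity: 99.4 − 5q = 23 + 4q → q' = 8.4889.
Overproduction Δq = 8.4889 − 5.7111 = 2.7778; wedge = subsidy = 25.
The triangle = ½ × 2.7778 × 25 = 34.72.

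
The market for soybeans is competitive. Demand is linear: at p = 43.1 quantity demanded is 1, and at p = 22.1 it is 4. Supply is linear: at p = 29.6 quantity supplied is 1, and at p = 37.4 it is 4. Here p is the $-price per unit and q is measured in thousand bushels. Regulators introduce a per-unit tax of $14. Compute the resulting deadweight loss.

Demand slope = (22.1 − 43.1)/(4 − 1) = −7, so p = 50.1 − 7q.
Supply slope = (37.4 − 29.6)/(4 − 1) = 2.6, so p = 27 + 2.6q.
Competitive equilibrium: 50.1 − 7q = 27 + 2.6q → q* = 2.4063, p* = 33.2563.
With the tax, the buyer price exceeds the seller price by 14: (50.1 − 7q) − (27 + 2.6q) = 14 → q' = 0.9479.
Δq = 2.4063 − 0.9479 = 1.4584; the wedge equals the tax, 14.
Welfare loss = ½ × 1.4584 × 14 = $10.21 thousand.

$10.21 thousand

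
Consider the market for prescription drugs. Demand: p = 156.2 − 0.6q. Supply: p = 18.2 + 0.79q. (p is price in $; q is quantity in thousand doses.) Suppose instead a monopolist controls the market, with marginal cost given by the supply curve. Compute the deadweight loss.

Competitive equilibrium: 156.2 − 0.6q = 18.2 + 0.79q → q* = 99.28058, p* = 96.63165.
Marginal revenue: MR = 156.2 − 1.2q. Set MR = MC: 156.2 − 1.2q = 18.2 + 0.79q → q_m = 69.34673.
Price p_m = 156.2 − 0.6·69.34673 = 114.59196; MC(q_m) = 18.2 + 0.79·69.34673 = 72.98392.
Competitive q* = 99.28058, so Δq = 29.93385; wedge = 114.59196 − 72.98392 = 41.60804.
Deadweight loss = ½ × 29.93385 × 41.60804 = $622.74 thousand.

$622.74 thousand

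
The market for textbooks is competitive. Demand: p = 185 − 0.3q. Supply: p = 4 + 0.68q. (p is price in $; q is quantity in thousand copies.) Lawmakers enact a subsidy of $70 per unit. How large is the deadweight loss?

$2500 thousand

Competitive equilibrium: 185 − 0.3q = 4 + 0.68q → q* = 184.6939, p* = 129.5918.
The subsidy lowers effective supply by 70: p = 0.68q − 66.
New quantity: 185 − 0.3q = 0.68q − 66 → q' = 256.1224.
Overproduction Δq = 256.1224 − 184.6939 = 71.4285; wedge = subsidy = 70.
The triangle = ½ × 71.4285 × 70 = $2500 thousand.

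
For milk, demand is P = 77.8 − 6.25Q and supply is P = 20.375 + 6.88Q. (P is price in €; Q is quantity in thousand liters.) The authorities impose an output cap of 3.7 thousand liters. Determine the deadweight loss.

Competitive equilibrium: 77.8 − 6.25Q = 20.375 + 6.88Q → Q* = 4.3736, P* = 50.4652.
At Q = 3.7: demand price = 77.8 − 6.25·3.7 = 54.675; supply price = 20.375 + 6.88·3.7 = 45.831.
ΔQ = 4.3736 − 3.7 = 0.6736; wedge = 54.675 − 45.831 = 8.844.
DWL = ½ × 0.6736 × 8.844 = €2.98 thousand.

€2.98 thousand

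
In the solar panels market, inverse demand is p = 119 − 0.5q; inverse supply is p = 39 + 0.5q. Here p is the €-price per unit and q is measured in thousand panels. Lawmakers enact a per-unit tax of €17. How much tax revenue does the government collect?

€1071 thousand

Competitive equilibrium: 119 − 0.5q = 39 + 0.5q → q* = 80, p* = 79.
With the tax, the buyer price exceeds the seller price by 17: (119 − 0.5q) − (39 + 0.5q) = 17 → q' = 63.
Tax revenue = 17 × 63 = €1071 thousand.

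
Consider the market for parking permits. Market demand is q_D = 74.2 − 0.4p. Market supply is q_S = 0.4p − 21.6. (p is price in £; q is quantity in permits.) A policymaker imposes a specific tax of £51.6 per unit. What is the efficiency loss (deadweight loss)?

In inverse form: demand p = 185.5 − 2.5q, supply p = 54 + 2.5q.
Competitive equilibrium: 185.5 − 2.5q = 54 + 2.5q → q* = 26.3, p* = 119.75.
With the tax, the buyer price exceeds the seller price by 51.6: (185.5 − 2.5q) − (54 + 2.5q) = 51.6 → q' = 15.98.
Δq = 26.3 − 15.98 = 10.32; the wedge equals the tax, 51.6.
Deadweight loss = ½ × 10.32 × 51.6 = £266.256.

£266.256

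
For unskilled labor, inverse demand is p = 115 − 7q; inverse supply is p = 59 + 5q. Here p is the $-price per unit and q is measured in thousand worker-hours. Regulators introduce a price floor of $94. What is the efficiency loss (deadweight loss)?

Competitive equilibrium: 115 − 7q = 59 + 5q → q* = 4.6667, p* = 82.3333.
At the floor p = 94, quantity demanded = (115 − 94)/7 = 3.
Sellers' marginal cost at q' = 3: 59 + 5·3 = 74.
Δq = 4.6667 − 3 = 1.6667; wedge = 94 − 74 = 20.
DWL = ½ × 1.6667 × 20 = $16.67 thousand.

$16.67 thousand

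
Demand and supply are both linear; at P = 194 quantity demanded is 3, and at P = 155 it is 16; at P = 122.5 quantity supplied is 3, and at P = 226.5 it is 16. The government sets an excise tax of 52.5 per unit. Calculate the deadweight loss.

125.28

Demand slope = (155 − 194)/(16 − 3) = −3, so P = 203 − 3Q.
Supply slope = (226.5 − 122.5)/(16 − 3) = 8, so P = 98.5 + 8Q.
Competitive equilibrium: 203 − 3Q = 98.5 + 8Q → Q* = 9.5, P* = 174.5.
With the tax, the buyer price exceeds the seller price by 52.5: (203 − 3Q) − (98.5 + 8Q) = 52.5 → Q' = 4.7273.
ΔQ = 9.5 − 4.7273 = 4.7727; the wedge equals the tax, 52.5.
Deadweight loss = ½ × 4.7727 × 52.5 = 125.28.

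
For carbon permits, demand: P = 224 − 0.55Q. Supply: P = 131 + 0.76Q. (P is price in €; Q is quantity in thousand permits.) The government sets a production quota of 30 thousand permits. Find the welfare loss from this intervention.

Competitive equilibrium: 224 − 0.55Q = 131 + 0.76Q → Q* = 70.9924, P* = 184.9542.
At Q = 30: demand price = 224 − 0.55·30 = 207.5; supply price = 131 + 0.76·30 = 153.8.
ΔQ = 70.9924 − 30 = 40.9924; wedge = 207.5 − 153.8 = 53.7.
The triangle = ½ × 40.9924 × 53.7 = €1100.65 thousand.

€1100.65 thousand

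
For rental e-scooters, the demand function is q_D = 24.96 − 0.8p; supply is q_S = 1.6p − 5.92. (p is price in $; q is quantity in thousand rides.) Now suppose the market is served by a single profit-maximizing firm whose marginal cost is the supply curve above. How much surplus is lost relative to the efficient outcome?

In inverse form: demand p = 31.2 − 1.25q, supply p = 3.7 + 0.625q.
Competitive equilibrium: 31.2 − 1.25q = 3.7 + 0.625q → q* = 14.6667, p* = 12.8667.
Marginal revenue: MR = 31.2 − 2.5q. Set MR = MC: 31.2 − 2.5q = 3.7 + 0.625q → q_m = 8.8.
Price p_m = 31.2 − 1.25·8.8 = 20.2; MC(q_m) = 3.7 + 0.625·8.8 = 9.2.
Competitive q* = 14.6667, so Δq = 5.8667; wedge = 20.2 − 9.2 = 11.
Deadweight loss = ½ × 5.8667 × 11 = $32.27 thousand.

$32.27 thousand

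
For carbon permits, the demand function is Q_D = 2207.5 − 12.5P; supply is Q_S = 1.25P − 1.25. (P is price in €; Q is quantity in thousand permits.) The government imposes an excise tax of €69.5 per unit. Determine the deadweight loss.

€2744.46 thousand

In inverse form: demand P = 176.6 − 0.08Q, supply P = 1 + 0.8Q.
Competitive equilibrium: 176.6 − 0.08Q = 1 + 0.8Q → Q* = 199.5455, P* = 160.6364.
With the tax, the buyer price exceeds the seller price by 69.5: (176.6 − 0.08Q) − (1 + 0.8Q) = 69.5 → Q' = 120.5682.
ΔQ = 199.5455 − 120.5682 = 78.9773; the wedge equals the tax, 69.5.
DWL = ½ × 78.9773 × 69.5 = €2744.46 thousand.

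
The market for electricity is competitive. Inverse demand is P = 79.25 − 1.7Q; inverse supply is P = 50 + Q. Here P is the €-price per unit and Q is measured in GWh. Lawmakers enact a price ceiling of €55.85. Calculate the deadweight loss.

€33.53

Competitive equilibrium: 79.25 − 1.7Q = 50 + Q → Q* = 10.8333, P* = 60.8333.
At the ceiling P = 55.85, quantity supplied = (55.85 − 50)/1 = 5.85.
Willingness to pay at Q' = 5.85: 79.25 − 1.7·5.85 = 69.305.
ΔQ = 10.8333 − 5.85 = 4.9833; wedge = 69.305 − 55.85 = 13.455.
Welfare loss = ½ × 4.9833 × 13.455 = €33.53.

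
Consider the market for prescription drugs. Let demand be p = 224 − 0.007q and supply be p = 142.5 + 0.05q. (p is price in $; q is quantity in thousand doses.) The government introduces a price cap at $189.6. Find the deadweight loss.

$6782.22 thousand

Competitive equilibrium: 224 − 0.007q = 142.5 + 0.05q → q* = 1429.82456, p* = 213.99123.
At the ceiling p = 189.6, quantity supplied = (189.6 − 142.5)/0.05 = 942.
Willingness to pay at q' = 942: 224 − 0.007·942 = 217.406.
Δq = 1429.82456 − 942 = 487.82456; wedge = 217.406 − 189.6 = 27.806.
The triangle = ½ × 487.82456 × 27.806 = $6782.22 thousand.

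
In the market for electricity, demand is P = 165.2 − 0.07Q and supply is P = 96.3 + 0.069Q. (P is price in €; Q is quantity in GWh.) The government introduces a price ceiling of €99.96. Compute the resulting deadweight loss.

Competitive equilibrium: 165.2 − 0.07Q = 96.3 + 0.069Q → Q* = 495.68345, P* = 130.50216.
At the ceiling P = 99.96, quantity supplied = (99.96 − 96.3)/0.069 = 53.04348.
Willingness to pay at Q' = 53.04348: 165.2 − 0.07·53.04348 = 161.48696.
ΔQ = 495.68345 − 53.04348 = 442.63997; wedge = 161.48696 − 99.96 = 61.52696.
Welfare loss = ½ × 442.63997 × 61.52696 = €13617.15.

€13617.15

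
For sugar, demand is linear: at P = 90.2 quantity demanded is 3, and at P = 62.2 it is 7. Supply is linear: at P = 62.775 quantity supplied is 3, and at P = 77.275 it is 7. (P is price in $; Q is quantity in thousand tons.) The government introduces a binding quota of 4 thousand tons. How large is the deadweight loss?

Demand slope = (62.2 − 90.2)/(7 − 3) = −7, so P = 111.2 − 7Q.
Supply slope = (77.275 − 62.775)/(7 − 3) = 3.625, so P = 51.9 + 3.625Q.
Competitive equilibrium: 111.2 − 7Q = 51.9 + 3.625Q → Q* = 5.5812, P* = 72.1318.
At Q = 4: demand price = 111.2 − 7·4 = 83.2; supply price = 51.9 + 3.625·4 = 66.4.
ΔQ = 5.5812 − 4 = 1.5812; wedge = 83.2 − 66.4 = 16.8.
DWL = ½ × 1.5812 × 16.8 = $13.28 thousand.

$13.28 thousand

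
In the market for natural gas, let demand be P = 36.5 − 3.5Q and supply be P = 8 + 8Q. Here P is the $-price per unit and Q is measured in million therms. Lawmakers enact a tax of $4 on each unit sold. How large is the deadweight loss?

$0.70 million

Competitive equilibrium: 36.5 − 3.5Q = 8 + 8Q → Q* = 2.4783, P* = 27.8261.
With the tax, the buyer price exceeds the seller price by 4: (36.5 − 3.5Q) − (8 + 8Q) = 4 → Q' = 2.1304.
ΔQ = 2.4783 − 2.1304 = 0.3479; the wedge equals the tax, 4.
DWL = ½ × 0.3479 × 4 = $0.70 million.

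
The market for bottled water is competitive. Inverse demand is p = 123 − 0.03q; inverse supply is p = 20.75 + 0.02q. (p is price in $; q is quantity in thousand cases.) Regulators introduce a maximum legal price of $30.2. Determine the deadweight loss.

$61818.91 thousand

Competitive equilibrium: 123 − 0.03q = 20.75 + 0.02q → q* = 2045, p* = 61.65.
At the ceiling p = 30.2, quantity supplied = (30.2 − 20.75)/0.02 = 472.5.
Willingness to pay at q' = 472.5: 123 − 0.03·472.5 = 108.825.
Δq = 2045 − 472.5 = 1572.5; wedge = 108.825 − 30.2 = 78.625.
DWL = ½ × 1572.5 × 78.625 = $61818.91 thousand.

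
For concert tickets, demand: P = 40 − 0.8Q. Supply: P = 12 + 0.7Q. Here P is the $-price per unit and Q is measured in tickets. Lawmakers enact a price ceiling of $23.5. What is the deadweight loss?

Competitive equilibrium: 40 − 0.8Q = 12 + 0.7Q → Q* = 18.6667, P* = 25.0667.
At the ceiling P = 23.5, quantity supplied = (23.5 − 12)/0.7 = 16.4286.
Willingness to pay at Q' = 16.4286: 40 − 0.8·16.4286 = 26.8571.
ΔQ = 18.6667 − 16.4286 = 2.2381; wedge = 26.8571 − 23.5 = 3.3571.
Deadweight loss = ½ × 2.2381 × 3.3571 = $3.76.

$3.76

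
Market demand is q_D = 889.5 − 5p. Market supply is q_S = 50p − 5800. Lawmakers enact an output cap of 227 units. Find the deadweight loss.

In inverse form: demand p = 177.9 − 0.2q, supply p = 116 + 0.02q.
Competitive equilibrium: 177.9 − 0.2q = 116 + 0.02q → q* = 281.3636, p* = 121.6273.
At q = 227: demand price = 177.9 − 0.2·227 = 132.5; supply price = 116 + 0.02·227 = 120.54.
Δq = 281.3636 − 227 = 54.3636; wedge = 132.5 − 120.54 = 11.96.
Deadweight loss = ½ × 54.3636 × 11.96 = 325.09.

325.09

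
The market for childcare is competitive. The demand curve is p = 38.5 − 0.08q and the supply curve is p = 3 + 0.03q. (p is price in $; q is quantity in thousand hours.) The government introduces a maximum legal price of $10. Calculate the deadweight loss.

$439.52 thousand

Competitive equilibrium: 38.5 − 0.08q = 3 + 0.03q → q* = 322.7273, p* = 12.6818.
At the ceiling p = 10, quantity supplied = (10 − 3)/0.03 = 233.3333.
Willingness to pay at q' = 233.3333: 38.5 − 0.08·233.3333 = 19.8333.
Δq = 322.7273 − 233.3333 = 89.394; wedge = 19.8333 − 10 = 9.8333.
Welfare loss = ½ × 89.394 × 9.8333 = $439.52 thousand.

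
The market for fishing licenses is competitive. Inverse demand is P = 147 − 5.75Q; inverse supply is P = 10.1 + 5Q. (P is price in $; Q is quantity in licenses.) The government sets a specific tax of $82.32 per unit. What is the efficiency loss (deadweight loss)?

Competitive equilibrium: 147 − 5.75Q = 10.1 + 5Q → Q* = 12.7349, P* = 73.7744.
With the tax, the buyer price exceeds the seller price by 82.32: (147 − 5.75Q) − (10.1 + 5Q) = 82.32 → Q' = 5.0772.
ΔQ = 12.7349 − 5.0772 = 7.6577; the wedge equals the tax, 82.32.
The triangle = ½ × 7.6577 × 82.32 = $315.19.

$315.19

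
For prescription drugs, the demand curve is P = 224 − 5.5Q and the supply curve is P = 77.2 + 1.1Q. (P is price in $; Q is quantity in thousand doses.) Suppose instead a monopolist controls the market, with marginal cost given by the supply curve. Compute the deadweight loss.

$337.31 thousand

Competitive equilibrium: 224 − 5.5Q = 77.2 + 1.1Q → Q* = 22.2424, P* = 101.6667.
Marginal revenue: MR = 224 − 11Q. Set MR = MC: 224 − 11Q = 77.2 + 1.1Q → Q_m = 12.1322.
Price P_m = 224 − 5.5·12.1322 = 157.2729; MC(Q_m) = 77.2 + 1.1·12.1322 = 90.5454.
Competitive Q* = 22.2424, so ΔQ = 10.1102; wedge = 157.2729 − 90.5454 = 66.7275.
Welfare loss = ½ × 10.1102 × 66.7275 = $337.31 thousand.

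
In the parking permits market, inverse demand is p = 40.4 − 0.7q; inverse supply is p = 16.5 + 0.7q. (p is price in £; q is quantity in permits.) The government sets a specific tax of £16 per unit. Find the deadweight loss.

£91.43

Competitive equilibrium: 40.4 − 0.7q = 16.5 + 0.7q → q* = 17.0714, p* = 28.45.
With the tax, the buyer price exceeds the seller price by 16: (40.4 − 0.7q) − (16.5 + 0.7q) = 16 → q' = 5.6429.
Δq = 17.0714 − 5.6429 = 11.4285; the wedge equals the tax, 16.
DWL = ½ × 11.4285 × 16 = £91.43.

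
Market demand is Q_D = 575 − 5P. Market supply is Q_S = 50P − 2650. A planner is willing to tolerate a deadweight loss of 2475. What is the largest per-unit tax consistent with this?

In inverse form: demand P = 115 − 0.2Q, supply P = 53 + 0.02Q.
Competitive equilibrium: 115 − 0.2Q = 53 + 0.02Q → Q* = 281.8182, P* = 58.6364.
A tax t gives ΔQ = t/0.22 and wedge t, so DWL = t²/0.44.
t²/0.44 = 2475 → t² = 1089 → t = 33.

33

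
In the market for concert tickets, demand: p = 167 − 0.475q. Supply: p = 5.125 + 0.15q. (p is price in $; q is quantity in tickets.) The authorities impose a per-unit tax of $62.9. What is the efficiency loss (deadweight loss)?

$3165.128

Competitive equilibrium: 167 − 0.475q = 5.125 + 0.15q → q* = 259, p* = 43.975.
With the tax, the buyer price exceeds the seller price by 62.9: (167 − 0.475q) − (5.125 + 0.15q) = 62.9 → q' = 158.36.
Δq = 259 − 158.36 = 100.64; the wedge equals the tax, 62.9.
Deadweight loss = ½ × 100.64 × 62.9 = $3165.128.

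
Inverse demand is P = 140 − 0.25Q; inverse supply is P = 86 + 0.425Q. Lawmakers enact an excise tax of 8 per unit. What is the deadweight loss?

47.41

Competitive equilibrium: 140 − 0.25Q = 86 + 0.425Q → Q* = 80, P* = 120.
With the tax, the buyer price exceeds the seller price by 8: (140 − 0.25Q) − (86 + 0.425Q) = 8 → Q' = 68.1481.
ΔQ = 80 − 68.1481 = 11.8519; the wedge equals the tax, 8.
DWL = ½ × 11.8519 × 8 = 47.41.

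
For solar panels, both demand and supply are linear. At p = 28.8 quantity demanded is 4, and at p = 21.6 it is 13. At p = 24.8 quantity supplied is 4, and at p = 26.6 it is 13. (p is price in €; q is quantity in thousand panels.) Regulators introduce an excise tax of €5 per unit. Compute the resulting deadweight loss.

€12.50 thousand

Demand slope = (21.6 − 28.8)/(13 − 4) = −0.8, so p = 32 − 0.8q.
Supply slope = (26.6 − 24.8)/(13 − 4) = 0.2, so p = 24 + 0.2q.
Competitive equilibrium: 32 − 0.8q = 24 + 0.2q → q* = 8, p* = 25.6.
With the tax, the buyer price exceeds the seller price by 5: (32 − 0.8q) − (24 + 0.2q) = 5 → q' = 3.
Δq = 8 − 3 = 5; the wedge equals the tax, 5.
DWL = ½ × 5 × 5 = €12.50 thousand.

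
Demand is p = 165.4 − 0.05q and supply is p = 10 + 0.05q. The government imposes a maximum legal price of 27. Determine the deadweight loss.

Competitive equilibrium: 165.4 − 0.05q = 10 + 0.05q → q* = 1554, p* = 87.7.
At the ceiling p = 27, quantity supplied = (27 − 10)/0.05 = 340.
Willingness to pay at q' = 340: 165.4 − 0.05·340 = 148.4.
Δq = 1554 − 340 = 1214; wedge = 148.4 − 27 = 121.4.
DWL = ½ × 1214 × 121.4 = 73689.80.

73689.80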